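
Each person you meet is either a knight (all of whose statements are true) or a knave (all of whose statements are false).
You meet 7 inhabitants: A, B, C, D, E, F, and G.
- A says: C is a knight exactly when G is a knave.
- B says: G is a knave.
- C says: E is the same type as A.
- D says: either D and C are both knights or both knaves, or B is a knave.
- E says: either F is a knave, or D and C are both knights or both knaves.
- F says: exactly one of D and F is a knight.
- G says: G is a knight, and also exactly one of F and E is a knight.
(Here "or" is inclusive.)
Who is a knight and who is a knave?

Knights: A, B, C, and E. Knaves: D, F, and G.

A is a knight, so "C is a knight exactly when G is a knave" must be True — and it is.
B is a knight; "G is a knave" is True, as required.
C (knight): "E is the same type as A" — True. ✓
As a knave, D's statement "either D and C are both knights or both knaves, or B is a knave" should be false; it is.
E is a knight, so "either F is a knave, or D and C are both knights or both knaves" must be True — and it is.
F is a knave; "exactly one of D and F is a knight" is false, as required.
G is a knave; "G is a knight, and also exactly one of F and E is a knight" is false, as required.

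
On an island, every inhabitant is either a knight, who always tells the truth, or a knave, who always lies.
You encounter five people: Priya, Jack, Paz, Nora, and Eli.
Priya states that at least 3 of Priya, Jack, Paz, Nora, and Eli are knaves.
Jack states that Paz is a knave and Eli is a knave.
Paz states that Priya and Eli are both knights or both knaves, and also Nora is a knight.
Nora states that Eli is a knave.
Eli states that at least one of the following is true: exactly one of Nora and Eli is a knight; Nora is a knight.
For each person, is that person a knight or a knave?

Priya is a knight, Jack is a knave, Paz is a knave, Nora is a knave, and Eli is a knight.

Priya is a knight, so "at least 3 of Priya, Jack, Paz, Nora, and Eli are knaves" must be True — and it is.
Jack is a knave, so "Paz is a knave and Eli is a knave" must be false — and it is.
Since Paz is a knave, "Priya and Eli are both knights or both knaves, and also Nora is a knight" needs to be false, which holds.
As a knave, Nora's statement "Eli is a knave" should be false; it is.
Eli is a knight, so "at least one of the following is true: exactly one of Nora and Eli is a knight; Nora is a knight" must be True — and it is.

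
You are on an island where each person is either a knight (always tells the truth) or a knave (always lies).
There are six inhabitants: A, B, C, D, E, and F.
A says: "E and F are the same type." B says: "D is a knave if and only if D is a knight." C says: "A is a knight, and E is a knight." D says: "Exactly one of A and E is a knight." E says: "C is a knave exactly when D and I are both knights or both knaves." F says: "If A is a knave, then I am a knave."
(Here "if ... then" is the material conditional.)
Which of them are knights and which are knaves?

Knights: A, C, E, and F. Knaves: B and D.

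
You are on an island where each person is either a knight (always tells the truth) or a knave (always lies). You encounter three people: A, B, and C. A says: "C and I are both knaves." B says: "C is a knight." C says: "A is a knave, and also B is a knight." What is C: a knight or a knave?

C is a knight.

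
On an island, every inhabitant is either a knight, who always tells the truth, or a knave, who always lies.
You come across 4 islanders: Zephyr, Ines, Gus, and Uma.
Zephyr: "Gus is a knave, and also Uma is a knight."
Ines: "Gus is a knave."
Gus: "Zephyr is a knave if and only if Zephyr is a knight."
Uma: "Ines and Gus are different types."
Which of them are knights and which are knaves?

Suppose Zephyr is a knave. Then Zephyr's statement "Gus is a knave, and also Uma is a knight" would have to be false. Checking the 8 ways to assign the others, none is consistent with every speaker.
(For instance, with Ines=knight, Gus=knave, Uma=knight, Zephyr's claim "Gus is a knave, and also Uma is a knight" comes out true where it would need to be false.)
So Zephyr must be a knight, making "Gus is a knave, and also Uma is a knight" true. Taking Zephyr=knight, Ines=knight, Gus=knave, Uma=knight, each remaining statement checks out:
  Ines (knight): "Gus is a knave" — true. ✓
  Gus (knave): "Zephyr is a knave if and only if Zephyr is a knight" — false. ✓
  Uma (knight): "Ines and Gus are different types" — true. ✓
This is the unique consistent assignment.

Knights: Zephyr, Ines, and Uma. Knaves: Gus.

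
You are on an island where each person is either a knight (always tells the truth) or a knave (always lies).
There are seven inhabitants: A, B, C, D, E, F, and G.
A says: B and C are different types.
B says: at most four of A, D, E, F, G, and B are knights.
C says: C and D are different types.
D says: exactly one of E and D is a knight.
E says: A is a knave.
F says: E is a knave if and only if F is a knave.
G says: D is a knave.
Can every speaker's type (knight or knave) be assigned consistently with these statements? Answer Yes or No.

No

Checking all 128 assignments, each has at least one speaker whose statement's truth value contradicts their type.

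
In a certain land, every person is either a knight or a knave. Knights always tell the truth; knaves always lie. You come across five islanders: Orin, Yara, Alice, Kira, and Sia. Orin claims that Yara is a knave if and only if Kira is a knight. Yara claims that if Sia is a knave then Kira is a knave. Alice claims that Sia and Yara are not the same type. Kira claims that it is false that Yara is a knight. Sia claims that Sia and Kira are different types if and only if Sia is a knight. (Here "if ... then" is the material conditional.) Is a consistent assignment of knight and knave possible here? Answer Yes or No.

One consistent assignment: Orin=knight, Yara=knight, Alice=knave, Kira=knave, Sia=knight.

Yes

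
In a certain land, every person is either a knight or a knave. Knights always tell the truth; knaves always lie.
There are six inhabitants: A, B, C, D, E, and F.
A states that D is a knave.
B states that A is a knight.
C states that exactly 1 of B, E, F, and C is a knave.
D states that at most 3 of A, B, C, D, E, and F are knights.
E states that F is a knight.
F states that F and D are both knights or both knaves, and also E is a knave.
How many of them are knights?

The unique consistent assignment is A=knave, B=knave, C=knave, D=knight, E=knave, F=knave.
That has 1 knight.

1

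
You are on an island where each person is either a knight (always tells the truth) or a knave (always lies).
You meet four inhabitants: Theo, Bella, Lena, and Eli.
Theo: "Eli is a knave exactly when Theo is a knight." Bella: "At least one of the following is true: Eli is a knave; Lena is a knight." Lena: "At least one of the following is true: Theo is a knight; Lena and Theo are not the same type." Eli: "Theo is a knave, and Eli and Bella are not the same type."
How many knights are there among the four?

The unique consistent assignment is Theo=knight, Bella=knight, Lena=knight, Eli=knave.
That has 3 knights.

3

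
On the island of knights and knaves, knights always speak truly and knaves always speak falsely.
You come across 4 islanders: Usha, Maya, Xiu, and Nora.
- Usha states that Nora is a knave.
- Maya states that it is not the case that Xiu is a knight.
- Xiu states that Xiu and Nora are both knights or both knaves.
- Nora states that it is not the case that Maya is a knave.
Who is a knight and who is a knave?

Usha is a knave, Maya is a knight, Xiu is a knave, and Nora is a knight.

Usha is a knave; "Nora is a knave" is false, as required.
Since Maya is a knight, "it is not the case that Xiu is a knight" needs to be true, which holds.
As a knave, Xiu's statement "Xiu and Nora are both knights or both knaves" should be false; it is.
Nora is a knight, and the claim "it is not the case that Maya is a knave" is indeed true.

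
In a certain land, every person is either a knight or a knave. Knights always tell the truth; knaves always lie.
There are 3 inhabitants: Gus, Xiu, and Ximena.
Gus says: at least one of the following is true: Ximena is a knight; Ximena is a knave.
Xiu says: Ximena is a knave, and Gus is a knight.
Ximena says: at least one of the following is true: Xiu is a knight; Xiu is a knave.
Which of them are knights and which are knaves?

Gus is a knight, Xiu is a knave, and Ximena is a knight.

Gus is a knight, and the claim "at least one of the following is true: Ximena is a knight; Ximena is a knave" is indeed true.
As a knave, Xiu's statement "Ximena is a knave, and Gus is a knight" should be false; it is.
Ximena is a knight, and the claim "at least one of the following is true: Xiu is a knight; Xiu is a knave" is indeed true.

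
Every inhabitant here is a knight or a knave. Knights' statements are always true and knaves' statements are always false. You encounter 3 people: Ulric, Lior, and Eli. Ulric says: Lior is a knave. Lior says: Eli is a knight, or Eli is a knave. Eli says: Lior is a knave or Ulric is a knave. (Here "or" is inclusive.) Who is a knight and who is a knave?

Knights: Lior and Eli. Knaves: Ulric.

Since Ulric is a knave, "Lior is a knave" needs to be False, which holds.
Lior (knight): "Eli is a knight, or Eli is a knave" — true. ✓
Eli (knight): "Lior is a knave or Ulric is a knave" — true. ✓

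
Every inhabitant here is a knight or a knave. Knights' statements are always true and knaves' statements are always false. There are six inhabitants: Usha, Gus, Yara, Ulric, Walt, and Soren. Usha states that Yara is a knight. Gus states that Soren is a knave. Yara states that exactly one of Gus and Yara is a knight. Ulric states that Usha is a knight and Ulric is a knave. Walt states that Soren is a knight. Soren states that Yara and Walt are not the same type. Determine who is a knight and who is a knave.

Knights: Walt and Soren. Knaves: Usha, Gus, Yara, and Ulric.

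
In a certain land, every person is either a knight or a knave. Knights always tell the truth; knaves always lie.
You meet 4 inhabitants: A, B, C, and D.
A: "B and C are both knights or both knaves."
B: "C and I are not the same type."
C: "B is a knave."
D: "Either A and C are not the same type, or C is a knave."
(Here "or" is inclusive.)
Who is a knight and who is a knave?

As a knave, A's statement "B and C are both knights or both knaves" should be False; it is.
B is a knight, so "C and I are not the same type" must be True — and it is.
C is a knave; "B is a knave" is False, as required.
As a knight, D's statement "either A and C are not the same type, or C is a knave" should be True; it is.

Knights: B and D. Knaves: A and C.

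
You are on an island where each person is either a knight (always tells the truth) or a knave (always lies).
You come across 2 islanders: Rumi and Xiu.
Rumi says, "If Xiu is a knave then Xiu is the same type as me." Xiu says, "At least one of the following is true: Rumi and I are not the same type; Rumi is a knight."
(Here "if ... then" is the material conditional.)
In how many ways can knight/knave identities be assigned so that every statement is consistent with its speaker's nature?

Consistent assignments:
  Rumi=knight, Xiu=knight

1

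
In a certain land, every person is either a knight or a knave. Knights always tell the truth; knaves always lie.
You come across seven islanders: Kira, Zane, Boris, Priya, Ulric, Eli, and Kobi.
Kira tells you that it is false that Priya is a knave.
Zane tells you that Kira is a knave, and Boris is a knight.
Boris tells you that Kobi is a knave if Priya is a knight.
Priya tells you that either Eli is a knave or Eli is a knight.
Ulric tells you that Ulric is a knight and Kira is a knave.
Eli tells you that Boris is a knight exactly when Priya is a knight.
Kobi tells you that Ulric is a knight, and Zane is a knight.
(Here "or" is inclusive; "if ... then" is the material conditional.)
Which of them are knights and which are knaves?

Kira is a knight; "it is false that Priya is a knave" is True, as required.
Zane is a knave; "Kira is a knave, and Boris is a knight" is false, as required.
Boris is a knight, and the claim "Kobi is a knave if Priya is a knight" is indeed True.
Priya is a knight; "either Eli is a knave or Eli is a knight" is True, as required.
Ulric (knave): "Ulric is a knight and Kira is a knave" — false. ✓
Eli is a knight, and the claim "Boris is a knight exactly when Priya is a knight" is indeed True.
Kobi is a knave, so "Ulric is a knight, and Zane is a knight" must be false — and it is.

Knights: Kira, Boris, Priya, and Eli. Knaves: Zane, Ulric, and Kobi.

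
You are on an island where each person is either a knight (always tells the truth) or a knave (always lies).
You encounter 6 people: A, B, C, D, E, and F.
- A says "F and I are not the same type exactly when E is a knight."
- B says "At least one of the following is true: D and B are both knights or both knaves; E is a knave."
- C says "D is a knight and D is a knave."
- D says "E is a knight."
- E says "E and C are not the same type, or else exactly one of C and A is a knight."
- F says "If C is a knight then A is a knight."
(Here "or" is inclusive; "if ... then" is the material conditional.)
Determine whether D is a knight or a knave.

D is a knave.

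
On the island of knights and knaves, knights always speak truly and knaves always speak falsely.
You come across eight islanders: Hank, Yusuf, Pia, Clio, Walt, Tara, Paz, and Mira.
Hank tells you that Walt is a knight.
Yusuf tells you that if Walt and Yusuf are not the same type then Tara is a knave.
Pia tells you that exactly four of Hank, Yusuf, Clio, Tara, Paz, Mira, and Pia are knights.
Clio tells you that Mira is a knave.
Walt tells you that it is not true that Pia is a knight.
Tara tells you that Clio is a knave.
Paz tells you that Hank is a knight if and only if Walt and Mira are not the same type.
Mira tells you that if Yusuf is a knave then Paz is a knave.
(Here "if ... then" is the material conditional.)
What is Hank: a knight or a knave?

Hank is a knight.

Consistent assignments: {Hank=knight, Yusuf=knave, Pia=knave, Clio=knave, Walt=knight, Tara=knight, Paz=knave, Mira=knight}
In every consistent assignment, Hank is a knight.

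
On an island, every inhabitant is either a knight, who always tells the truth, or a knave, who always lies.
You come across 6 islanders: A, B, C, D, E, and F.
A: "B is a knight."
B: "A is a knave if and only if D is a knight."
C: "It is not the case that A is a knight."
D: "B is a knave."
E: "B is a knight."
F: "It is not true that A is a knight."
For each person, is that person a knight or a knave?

A is a knight, B is a knight, C is a knave, D is a knave, E is a knight, and F is a knave.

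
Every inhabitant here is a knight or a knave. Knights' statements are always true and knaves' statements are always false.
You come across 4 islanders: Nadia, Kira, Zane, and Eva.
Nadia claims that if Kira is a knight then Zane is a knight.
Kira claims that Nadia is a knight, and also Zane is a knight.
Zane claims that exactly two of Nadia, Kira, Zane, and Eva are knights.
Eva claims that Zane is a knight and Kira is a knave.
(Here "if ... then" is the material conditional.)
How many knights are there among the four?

The unique consistent assignment is Nadia=knight, Kira=knave, Zane=knave, Eva=knave.
That has 1 knight.

1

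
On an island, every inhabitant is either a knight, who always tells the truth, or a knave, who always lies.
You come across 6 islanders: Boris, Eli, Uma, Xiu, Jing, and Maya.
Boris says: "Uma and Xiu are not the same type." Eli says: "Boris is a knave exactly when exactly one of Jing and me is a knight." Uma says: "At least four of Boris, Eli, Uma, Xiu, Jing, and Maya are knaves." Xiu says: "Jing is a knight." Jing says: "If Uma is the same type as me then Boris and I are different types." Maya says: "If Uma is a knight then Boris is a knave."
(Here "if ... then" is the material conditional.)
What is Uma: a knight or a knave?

Uma is a knave.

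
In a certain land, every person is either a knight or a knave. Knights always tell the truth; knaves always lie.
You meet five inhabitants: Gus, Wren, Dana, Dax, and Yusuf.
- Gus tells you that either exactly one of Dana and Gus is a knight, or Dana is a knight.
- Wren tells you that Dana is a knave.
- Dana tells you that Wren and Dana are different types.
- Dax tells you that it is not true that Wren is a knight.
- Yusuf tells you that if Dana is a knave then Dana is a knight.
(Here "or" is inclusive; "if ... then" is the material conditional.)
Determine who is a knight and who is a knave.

Gus (knight): "either exactly one of Dana and Gus is a knight, or Dana is a knight" — true. ✓
Wren is a knave, so "Dana is a knave" must be False — and it is.
As a knight, Dana's statement "Wren and Dana are different types" should be true; it is.
Dax is a knight; "it is not true that Wren is a knight" is true, as required.
Yusuf is a knight, so "if Dana is a knave then Dana is a knight" must be true — and it is.

Gus is a knight, Wren is a knave, Dana is a knight, Dax is a knight, and Yusuf is a knight.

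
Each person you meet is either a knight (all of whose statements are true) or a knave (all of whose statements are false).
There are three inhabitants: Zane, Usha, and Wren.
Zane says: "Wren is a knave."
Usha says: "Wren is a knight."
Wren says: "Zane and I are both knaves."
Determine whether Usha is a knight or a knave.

Usha is a knave.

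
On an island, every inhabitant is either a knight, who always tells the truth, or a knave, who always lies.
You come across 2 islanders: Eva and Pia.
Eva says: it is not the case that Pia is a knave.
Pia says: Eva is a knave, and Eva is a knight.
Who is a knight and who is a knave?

Knights: none. Knaves: Eva and Pia.

Eva is a knave, and the claim "it is not the case that Pia is a knave" is indeed false.
Pia (knave): "Eva is a knave, and Eva is a knight" — false. ✓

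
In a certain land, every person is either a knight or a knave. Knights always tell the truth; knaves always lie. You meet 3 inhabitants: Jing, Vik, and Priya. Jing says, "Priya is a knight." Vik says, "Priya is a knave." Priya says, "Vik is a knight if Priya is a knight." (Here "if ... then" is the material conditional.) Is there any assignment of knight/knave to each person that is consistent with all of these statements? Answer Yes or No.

No

Checking all 8 assignments, each has at least one speaker whose statement's truth value contradicts their type.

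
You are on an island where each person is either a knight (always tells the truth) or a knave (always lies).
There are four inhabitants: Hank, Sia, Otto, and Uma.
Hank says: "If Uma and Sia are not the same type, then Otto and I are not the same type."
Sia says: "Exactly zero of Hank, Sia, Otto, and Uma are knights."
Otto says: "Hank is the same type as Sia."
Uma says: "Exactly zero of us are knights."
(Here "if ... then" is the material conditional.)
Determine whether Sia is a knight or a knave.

Sia is a knave.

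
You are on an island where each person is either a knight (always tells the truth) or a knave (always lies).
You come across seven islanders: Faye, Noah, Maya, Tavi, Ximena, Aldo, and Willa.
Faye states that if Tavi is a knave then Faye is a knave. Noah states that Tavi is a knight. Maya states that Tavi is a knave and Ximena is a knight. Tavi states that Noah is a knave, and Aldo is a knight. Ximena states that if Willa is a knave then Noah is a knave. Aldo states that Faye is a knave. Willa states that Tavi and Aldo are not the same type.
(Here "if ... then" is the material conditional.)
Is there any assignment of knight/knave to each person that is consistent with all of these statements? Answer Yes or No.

No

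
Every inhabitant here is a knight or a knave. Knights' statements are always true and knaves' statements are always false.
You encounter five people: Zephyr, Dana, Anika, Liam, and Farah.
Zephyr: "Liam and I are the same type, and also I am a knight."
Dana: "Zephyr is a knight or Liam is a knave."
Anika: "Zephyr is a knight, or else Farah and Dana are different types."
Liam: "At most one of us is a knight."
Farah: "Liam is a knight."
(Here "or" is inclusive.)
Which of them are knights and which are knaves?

Since Zephyr is a knave, "Liam and I are the same type, and also I am a knight" needs to be False, which holds.
Dana is a knight; "Zephyr is a knight or Liam is a knave" is True, as required.
Anika is a knight; "Zephyr is a knight, or else Farah and Dana are different types" is True, as required.
As a knave, Liam's statement "at most one of us is a knight" should be False; it is.
Farah is a knave; "Liam is a knight" is False, as required.

Zephyr is a knave, Dana is a knight, Anika is a knight, Liam is a knave, and Farah is a knave.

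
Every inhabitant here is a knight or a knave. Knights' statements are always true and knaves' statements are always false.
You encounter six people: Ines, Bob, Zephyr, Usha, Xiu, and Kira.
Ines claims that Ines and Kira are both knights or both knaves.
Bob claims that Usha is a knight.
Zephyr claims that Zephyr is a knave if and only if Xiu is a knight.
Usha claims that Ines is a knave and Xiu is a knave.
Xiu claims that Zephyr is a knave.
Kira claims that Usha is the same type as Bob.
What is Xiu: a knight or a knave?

Consistent assignments: {Ines=knight, Bob=knave, Zephyr=knight, Usha=knave, Xiu=knave, Kira=knight}; {Ines=knave, Bob=knight, Zephyr=knight, Usha=knight, Xiu=knave, Kira=knight}
In every consistent assignment, Xiu is a knave.

Xiu is a knave.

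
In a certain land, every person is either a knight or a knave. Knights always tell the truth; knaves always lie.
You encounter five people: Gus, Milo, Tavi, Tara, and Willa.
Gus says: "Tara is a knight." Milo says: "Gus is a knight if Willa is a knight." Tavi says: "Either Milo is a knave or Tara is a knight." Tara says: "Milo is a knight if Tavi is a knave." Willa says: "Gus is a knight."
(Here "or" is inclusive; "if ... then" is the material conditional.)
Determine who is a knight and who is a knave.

Gus is a knight, Milo is a knight, Tavi is a knight, Tara is a knight, and Willa is a knight.

Gus is a knight; "Tara is a knight" is True, as required.
Milo is a knight, and the claim "Gus is a knight if Willa is a knight" is indeed True.
Tavi is a knight, so "either Milo is a knave or Tara is a knight" must be True — and it is.
Since Tara is a knight, "Milo is a knight if Tavi is a knave" needs to be True, which holds.
Willa is a knight, and the claim "Gus is a knight" is indeed True.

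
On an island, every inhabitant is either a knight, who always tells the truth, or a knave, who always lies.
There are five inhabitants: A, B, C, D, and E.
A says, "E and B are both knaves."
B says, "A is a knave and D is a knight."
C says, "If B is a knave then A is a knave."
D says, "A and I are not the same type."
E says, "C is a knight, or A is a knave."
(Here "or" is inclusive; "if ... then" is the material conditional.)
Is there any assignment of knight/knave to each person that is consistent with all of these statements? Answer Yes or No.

Yes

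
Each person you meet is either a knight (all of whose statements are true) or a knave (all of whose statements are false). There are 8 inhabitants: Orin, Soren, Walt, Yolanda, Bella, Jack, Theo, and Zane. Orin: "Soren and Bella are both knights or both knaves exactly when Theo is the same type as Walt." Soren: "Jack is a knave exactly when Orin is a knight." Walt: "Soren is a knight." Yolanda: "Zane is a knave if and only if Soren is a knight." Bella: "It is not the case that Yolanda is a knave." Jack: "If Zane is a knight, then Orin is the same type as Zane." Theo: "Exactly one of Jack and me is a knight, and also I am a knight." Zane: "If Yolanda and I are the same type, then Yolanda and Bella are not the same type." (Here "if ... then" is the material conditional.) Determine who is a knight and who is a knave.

Orin is a knight, Soren is a knave, Walt is a knave, Yolanda is a knave, Bella is a knave, Jack is a knight, Theo is a knave, and Zane is a knave.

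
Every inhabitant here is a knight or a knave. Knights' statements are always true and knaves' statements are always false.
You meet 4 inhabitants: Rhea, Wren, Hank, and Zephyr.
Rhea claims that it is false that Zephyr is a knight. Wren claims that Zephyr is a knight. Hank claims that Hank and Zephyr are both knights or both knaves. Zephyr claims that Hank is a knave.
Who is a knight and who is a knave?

Rhea is a knave, Wren is a knight, Hank is a knave, and Zephyr is a knight.

Rhea is a knave; "it is false that Zephyr is a knight" is false, as required.
Wren is a knight, so "Zephyr is a knight" must be True — and it is.
Hank is a knave, and the claim "Hank and Zephyr are both knights or both knaves" is indeed false.
Since Zephyr is a knight, "Hank is a knave" needs to be True, which holds.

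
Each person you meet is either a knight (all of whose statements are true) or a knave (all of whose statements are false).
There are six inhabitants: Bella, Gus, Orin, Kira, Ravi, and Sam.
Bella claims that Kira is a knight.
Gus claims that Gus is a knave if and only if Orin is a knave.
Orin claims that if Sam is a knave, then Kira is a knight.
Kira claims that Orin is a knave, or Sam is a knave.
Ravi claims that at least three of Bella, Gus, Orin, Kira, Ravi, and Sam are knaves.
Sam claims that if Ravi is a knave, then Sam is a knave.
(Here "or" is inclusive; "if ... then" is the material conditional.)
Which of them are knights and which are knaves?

Knights: Orin, Ravi, and Sam. Knaves: Bella, Gus, and Kira.

Bella (knave): "Kira is a knight" — False. ✓
Gus is a knave; "Gus is a knave if and only if Orin is a knave" is False, as required.
As a knight, Orin's statement "if Sam is a knave, then Kira is a knight" should be true; it is.
Kira is a knave, and the claim "Orin is a knave, or Sam is a knave" is indeed False.
Ravi is a knight; "at least three of Bella, Gus, Orin, Kira, Ravi, and Sam are knaves" is true, as required.
Sam is a knight; "if Ravi is a knave, then Sam is a knave" is true, as required.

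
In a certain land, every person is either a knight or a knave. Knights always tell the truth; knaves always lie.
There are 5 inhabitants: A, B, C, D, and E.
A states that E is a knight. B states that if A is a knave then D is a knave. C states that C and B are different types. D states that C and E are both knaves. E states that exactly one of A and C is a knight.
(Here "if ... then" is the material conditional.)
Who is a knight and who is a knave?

Knights: D. Knaves: A, B, C, and E.

A is a knave; "E is a knight" is False, as required.
B (knave): "if A is a knave then D is a knave" — False. ✓
C is a knave, and the claim "C and B are different types" is indeed False.
D (knight): "C and E are both knaves" — True. ✓
E is a knave, and the claim "exactly one of A and C is a knight" is indeed False.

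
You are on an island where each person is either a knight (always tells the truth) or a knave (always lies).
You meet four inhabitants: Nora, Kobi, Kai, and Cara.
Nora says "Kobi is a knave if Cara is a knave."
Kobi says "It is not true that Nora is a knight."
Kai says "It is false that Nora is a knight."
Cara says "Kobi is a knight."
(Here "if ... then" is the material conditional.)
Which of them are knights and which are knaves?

Nora is a knight, Kobi is a knave, Kai is a knave, and Cara is a knave.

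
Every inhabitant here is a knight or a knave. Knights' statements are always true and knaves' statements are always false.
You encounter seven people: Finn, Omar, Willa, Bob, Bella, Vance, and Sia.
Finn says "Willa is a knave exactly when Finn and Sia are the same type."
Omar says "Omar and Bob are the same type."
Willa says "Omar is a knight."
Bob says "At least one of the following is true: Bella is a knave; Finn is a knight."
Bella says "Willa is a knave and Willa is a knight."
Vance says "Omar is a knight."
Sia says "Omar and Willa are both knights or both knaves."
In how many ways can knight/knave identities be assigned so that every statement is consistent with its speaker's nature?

2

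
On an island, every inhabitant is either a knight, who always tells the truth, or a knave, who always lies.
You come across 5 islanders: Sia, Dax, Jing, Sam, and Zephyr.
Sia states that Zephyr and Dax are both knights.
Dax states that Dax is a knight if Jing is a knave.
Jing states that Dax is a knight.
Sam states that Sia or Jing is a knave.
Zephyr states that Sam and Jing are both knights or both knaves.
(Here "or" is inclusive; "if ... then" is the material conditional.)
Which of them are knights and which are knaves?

Suppose Sia is a knight. Then Sia's statement "Zephyr and Dax are both knights" would have to be true. Checking the 16 ways to assign the others, none is consistent with every speaker.
(For instance, with Dax=knave, Jing=knave, Sam=knight, Zephyr=knave, Sia's claim "Zephyr and Dax are both knights" comes out false where it would need to be true.)
So Sia must be a knave, making "Zephyr and Dax are both knights" false. Taking Sia=knave, Dax=knave, Jing=knave, Sam=knight, Zephyr=knave, each remaining statement checks out:
  Dax (knave): "Dax is a knight if Jing is a knave" — false. ✓
  Jing (knave): "Dax is a knight" — false. ✓
  Sam (knight): "Sia or Jing is a knave" — true. ✓
  Zephyr (knave): "Sam and Jing are both knights or both knaves" — false. ✓
This is the unique consistent assignment.

Knights: Sam. Knaves: Sia, Dax, Jing, and Zephyr.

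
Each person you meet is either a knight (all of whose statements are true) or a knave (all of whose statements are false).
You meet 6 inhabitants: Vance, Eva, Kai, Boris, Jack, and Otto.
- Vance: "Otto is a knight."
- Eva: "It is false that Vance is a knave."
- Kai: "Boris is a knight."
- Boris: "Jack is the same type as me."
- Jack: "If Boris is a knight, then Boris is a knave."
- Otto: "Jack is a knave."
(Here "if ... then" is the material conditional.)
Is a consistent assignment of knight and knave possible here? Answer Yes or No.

One consistent assignment: Vance=knave, Eva=knave, Kai=knave, Boris=knave, Jack=knight, Otto=knave.

Yes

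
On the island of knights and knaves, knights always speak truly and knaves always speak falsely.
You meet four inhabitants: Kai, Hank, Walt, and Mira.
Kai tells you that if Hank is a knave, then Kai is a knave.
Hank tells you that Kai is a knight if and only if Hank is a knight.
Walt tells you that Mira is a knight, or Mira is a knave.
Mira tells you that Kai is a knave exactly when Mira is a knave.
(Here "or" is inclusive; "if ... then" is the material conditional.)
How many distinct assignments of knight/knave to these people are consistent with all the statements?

2

Consistent assignments:
  Kai=knight, Hank=knight, Walt=knight, Mira=knight
  Kai=knight, Hank=knight, Walt=knight, Mira=knave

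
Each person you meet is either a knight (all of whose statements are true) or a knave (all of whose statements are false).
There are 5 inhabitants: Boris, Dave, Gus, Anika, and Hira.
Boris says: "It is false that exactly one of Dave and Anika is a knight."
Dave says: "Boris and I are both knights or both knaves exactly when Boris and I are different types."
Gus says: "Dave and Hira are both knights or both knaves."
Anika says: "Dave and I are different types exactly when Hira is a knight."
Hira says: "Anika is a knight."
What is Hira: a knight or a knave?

Hira is a knight.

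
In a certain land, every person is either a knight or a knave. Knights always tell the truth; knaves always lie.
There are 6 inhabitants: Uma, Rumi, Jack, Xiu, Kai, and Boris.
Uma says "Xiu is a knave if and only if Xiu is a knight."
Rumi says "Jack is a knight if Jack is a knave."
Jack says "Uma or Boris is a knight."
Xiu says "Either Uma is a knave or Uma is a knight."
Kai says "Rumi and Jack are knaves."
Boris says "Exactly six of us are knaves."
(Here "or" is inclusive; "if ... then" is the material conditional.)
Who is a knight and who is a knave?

Knights: Xiu and Kai. Knaves: Uma, Rumi, Jack, and Boris.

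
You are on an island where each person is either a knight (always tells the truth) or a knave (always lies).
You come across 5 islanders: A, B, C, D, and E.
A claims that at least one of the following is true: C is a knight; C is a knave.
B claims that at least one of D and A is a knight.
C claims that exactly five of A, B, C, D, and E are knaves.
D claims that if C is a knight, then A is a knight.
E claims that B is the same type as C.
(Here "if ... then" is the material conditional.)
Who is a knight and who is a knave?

A is a knight, B is a knight, C is a knave, D is a knight, and E is a knave.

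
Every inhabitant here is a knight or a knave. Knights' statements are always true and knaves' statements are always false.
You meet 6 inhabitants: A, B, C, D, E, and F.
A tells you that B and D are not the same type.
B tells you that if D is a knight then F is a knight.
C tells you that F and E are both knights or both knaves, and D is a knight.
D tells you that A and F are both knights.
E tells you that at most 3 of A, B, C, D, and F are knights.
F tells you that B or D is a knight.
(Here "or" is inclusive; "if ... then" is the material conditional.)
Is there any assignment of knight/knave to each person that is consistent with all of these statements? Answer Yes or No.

No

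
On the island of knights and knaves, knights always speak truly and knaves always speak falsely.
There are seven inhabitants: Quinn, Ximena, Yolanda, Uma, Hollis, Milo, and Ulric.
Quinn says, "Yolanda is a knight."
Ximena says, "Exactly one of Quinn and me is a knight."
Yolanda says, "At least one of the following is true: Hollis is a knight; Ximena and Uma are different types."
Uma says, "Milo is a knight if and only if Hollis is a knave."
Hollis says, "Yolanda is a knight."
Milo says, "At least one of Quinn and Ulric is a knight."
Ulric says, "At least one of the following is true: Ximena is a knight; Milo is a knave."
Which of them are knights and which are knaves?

Knights: Ximena, Uma, Milo, and Ulric. Knaves: Quinn, Yolanda, and Hollis.

Quinn (knave): "Yolanda is a knight" — false. ✓
Ximena (knight): "exactly one of Quinn and me is a knight" — True. ✓
Yolanda is a knave; "at least one of the following is true: Hollis is a knight; Ximena and Uma are different types" is false, as required.
Uma is a knight, so "Milo is a knight if and only if Hollis is a knave" must be True — and it is.
Since Hollis is a knave, "Yolanda is a knight" needs to be false, which holds.
Milo is a knight, and the claim "at least one of Quinn and Ulric is a knight" is indeed True.
Ulric is a knight; "at least one of the following is true: Ximena is a knight; Milo is a knave" is True, as required.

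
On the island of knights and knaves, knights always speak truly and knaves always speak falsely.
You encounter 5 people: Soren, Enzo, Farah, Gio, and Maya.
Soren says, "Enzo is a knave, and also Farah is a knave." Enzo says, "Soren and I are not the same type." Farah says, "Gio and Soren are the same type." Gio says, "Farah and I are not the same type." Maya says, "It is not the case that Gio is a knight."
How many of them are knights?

2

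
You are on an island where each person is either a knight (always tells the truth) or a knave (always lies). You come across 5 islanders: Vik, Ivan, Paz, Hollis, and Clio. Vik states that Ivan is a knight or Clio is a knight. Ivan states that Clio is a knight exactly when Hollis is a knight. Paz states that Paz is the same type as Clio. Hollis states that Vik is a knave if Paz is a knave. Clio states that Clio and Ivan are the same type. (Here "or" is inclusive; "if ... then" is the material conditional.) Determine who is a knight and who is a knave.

As a knight, Vik's statement "Ivan is a knight or Clio is a knight" should be true; it is.
As a knight, Ivan's statement "Clio is a knight exactly when Hollis is a knight" should be true; it is.
As a knight, Paz's statement "Paz is the same type as Clio" should be true; it is.
Hollis is a knight, and the claim "Vik is a knave if Paz is a knave" is indeed true.
Clio is a knight, and the claim "Clio and Ivan are the same type" is indeed true.

Vik is a knight, Ivan is a knight, Paz is a knight, Hollis is a knight, and Clio is a knight.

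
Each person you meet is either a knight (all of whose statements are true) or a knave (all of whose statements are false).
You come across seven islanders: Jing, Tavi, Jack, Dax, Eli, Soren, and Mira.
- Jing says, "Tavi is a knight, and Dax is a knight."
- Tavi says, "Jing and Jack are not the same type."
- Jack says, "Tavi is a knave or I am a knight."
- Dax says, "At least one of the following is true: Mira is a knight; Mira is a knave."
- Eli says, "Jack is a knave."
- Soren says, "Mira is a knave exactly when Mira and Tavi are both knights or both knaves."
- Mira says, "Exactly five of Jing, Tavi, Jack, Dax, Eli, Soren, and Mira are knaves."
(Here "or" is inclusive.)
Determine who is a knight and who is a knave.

Jing is a knight, Tavi is a knight, Jack is a knave, Dax is a knight, Eli is a knight, Soren is a knave, and Mira is a knave.

Jing is a knight, so "Tavi is a knight, and Dax is a knight" must be True — and it is.
Tavi (knight): "Jing and Jack are not the same type" — True. ✓
Jack is a knave; "Tavi is a knave or I am a knight" is false, as required.
Dax is a knight, so "at least one of the following is true: Mira is a knight; Mira is a knave" must be True — and it is.
Eli is a knight, so "Jack is a knave" must be True — and it is.
Soren is a knave, so "Mira is a knave exactly when Mira and Tavi are both knights or both knaves" must be false — and it is.
Mira (knave): "exactly five of Jing, Tavi, Jack, Dax, Eli, Soren, and Mira are knaves" — false. ✓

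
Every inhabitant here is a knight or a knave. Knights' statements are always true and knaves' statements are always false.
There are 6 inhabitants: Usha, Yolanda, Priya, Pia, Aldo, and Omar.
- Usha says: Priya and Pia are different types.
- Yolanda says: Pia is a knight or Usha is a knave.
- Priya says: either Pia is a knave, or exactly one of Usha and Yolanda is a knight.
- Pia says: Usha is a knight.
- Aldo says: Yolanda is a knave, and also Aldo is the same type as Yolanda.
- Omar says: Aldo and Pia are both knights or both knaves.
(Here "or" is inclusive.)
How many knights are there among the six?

3

The unique consistent assignment is Usha=knight, Yolanda=knight, Priya=knave, Pia=knight, Aldo=knave, Omar=knave.
That has 3 knights.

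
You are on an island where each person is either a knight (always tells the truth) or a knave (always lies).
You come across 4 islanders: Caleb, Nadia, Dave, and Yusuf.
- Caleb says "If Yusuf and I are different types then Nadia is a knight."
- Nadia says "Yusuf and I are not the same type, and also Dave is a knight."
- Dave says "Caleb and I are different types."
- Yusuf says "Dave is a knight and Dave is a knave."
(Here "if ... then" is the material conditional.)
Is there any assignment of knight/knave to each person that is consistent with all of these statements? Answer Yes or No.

No

Checking all 16 assignments, each has at least one speaker whose statement's truth value contradicts their type.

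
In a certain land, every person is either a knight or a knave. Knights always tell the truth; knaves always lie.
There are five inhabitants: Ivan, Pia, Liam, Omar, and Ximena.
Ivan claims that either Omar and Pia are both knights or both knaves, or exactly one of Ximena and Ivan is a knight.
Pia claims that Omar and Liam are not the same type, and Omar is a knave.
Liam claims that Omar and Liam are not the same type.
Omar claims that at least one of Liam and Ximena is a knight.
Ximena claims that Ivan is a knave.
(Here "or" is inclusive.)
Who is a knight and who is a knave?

Since Ivan is a knight, "either Omar and Pia are both knights or both knaves, or exactly one of Ximena and Ivan is a knight" needs to be true, which holds.
Pia is a knave; "Omar and Liam are not the same type, and Omar is a knave" is False, as required.
Since Liam is a knave, "Omar and Liam are not the same type" needs to be False, which holds.
Omar (knave): "at least one of Liam and Ximena is a knight" — False. ✓
Ximena is a knave; "Ivan is a knave" is False, as required.

Ivan is a knight, Pia is a knave, Liam is a knave, Omar is a knave, and Ximena is a knave.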